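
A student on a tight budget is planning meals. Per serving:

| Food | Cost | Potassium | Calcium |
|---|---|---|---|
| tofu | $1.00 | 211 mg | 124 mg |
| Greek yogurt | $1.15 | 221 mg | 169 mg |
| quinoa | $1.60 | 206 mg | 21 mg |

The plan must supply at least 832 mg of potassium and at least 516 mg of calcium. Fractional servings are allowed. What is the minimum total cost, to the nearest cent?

An LP optimum is at a vertex; with two nutrient constraints at most two foods are used. Check each candidate.
tofu only: max(832/211, 516/124) = 4.161 servings → $4.16.
Greek yogurt only: max(832/221, 516/169) = 3.765 servings → $4.33.
quinoa only: max(832/206, 516/21) = 24.57 servings → $39.31.
tofu + Greek yogurt with both tight: 3.219 servings and 0.6915 servings → $4.01.
tofu + quinoa: the both-tight solution has a negative serving — not a feasible corner.
Greek yogurt + quinoa with both tight: 2.944 servings and 0.8807 servings → $4.79.
The minimum over all feasible corners is $4.01.

$4.01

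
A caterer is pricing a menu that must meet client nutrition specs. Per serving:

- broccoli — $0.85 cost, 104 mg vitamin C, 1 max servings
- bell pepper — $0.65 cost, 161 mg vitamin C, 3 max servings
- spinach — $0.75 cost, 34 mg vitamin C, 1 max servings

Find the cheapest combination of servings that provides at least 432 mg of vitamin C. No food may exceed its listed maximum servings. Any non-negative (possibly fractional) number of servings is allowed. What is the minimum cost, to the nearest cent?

$1.74

Cost per mg of vitamin C: bell pepper $0.0040, broccoli $0.0082, spinach $0.0221.
Take 2.683 servings of bell pepper: +432.0 mg vitamin C for $1.74 (total $1.74, still need 0.0 mg).
Filling from the cheapest source first is optimal under one linear minimum: $1.74.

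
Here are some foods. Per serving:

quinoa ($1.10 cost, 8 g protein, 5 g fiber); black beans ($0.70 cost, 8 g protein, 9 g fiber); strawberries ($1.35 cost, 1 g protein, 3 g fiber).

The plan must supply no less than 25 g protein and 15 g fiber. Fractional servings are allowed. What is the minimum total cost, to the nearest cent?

$2.19

Check every corner: each single food scaled to meet both minima, and each pair solved so both constraints bind.
quinoa only: max(25/8, 15/5) = 3.125 servings → $3.44.
black beans only: max(25/8, 15/9) = 3.125 servings → $2.19.
strawberries only: max(25/1, 15/3) = 25 servings → $33.75.
quinoa + black beans: the both-tight solution has a negative serving — not a feasible corner.
quinoa + strawberries: the both-tight solution has a negative serving — not a feasible corner.
black beans + strawberries: intersection lies outside the first quadrant.
Cheapest feasible corner: $2.19.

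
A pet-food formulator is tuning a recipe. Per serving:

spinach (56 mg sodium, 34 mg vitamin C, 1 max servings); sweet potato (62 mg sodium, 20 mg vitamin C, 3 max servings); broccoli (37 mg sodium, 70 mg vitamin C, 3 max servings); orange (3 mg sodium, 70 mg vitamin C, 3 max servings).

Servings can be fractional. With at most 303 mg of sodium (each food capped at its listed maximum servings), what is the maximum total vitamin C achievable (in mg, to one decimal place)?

Vitamin C per mg sodium: orange 23.33, broccoli 1.892, spinach 0.6071, sweet potato 0.3226.
Take 3 servings of orange: uses 9 mg sodium, +210.0 mg vitamin C (running total 210.0 mg).
Take 3 servings of broccoli: uses 111 mg sodium, +210.0 mg vitamin C (running total 420.0 mg).
Take 1 serving of spinach: uses 56 mg sodium, +34.0 mg vitamin C (running total 454.0 mg).
Take 2.048 servings of sweet potato: uses 127 mg sodium, +41.0 mg vitamin C (running total 495.0 mg).
Filling greedily by vitamin C-per-mg sodium is optimal for one linear limit, giving 495.0 mg.

495.0 mg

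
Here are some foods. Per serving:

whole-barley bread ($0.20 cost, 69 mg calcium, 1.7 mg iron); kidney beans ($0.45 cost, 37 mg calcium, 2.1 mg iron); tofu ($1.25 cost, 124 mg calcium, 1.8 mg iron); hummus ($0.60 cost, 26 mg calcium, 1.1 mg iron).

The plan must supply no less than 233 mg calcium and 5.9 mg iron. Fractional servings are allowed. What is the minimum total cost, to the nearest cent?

$0.69

Two binding constraints pin down two serving amounts, so the optimal mix uses at most two foods. The candidates are each food alone (scaled to the tighter of calcium/iron) and each pair with both constraints tight.
whole-barley bread only: max(233/69, 5.9/1.7) = 3.471 servings → $0.69.
kidney beans only: max(233/37, 5.9/2.1) = 6.297 servings → $2.83.
tofu only: max(233/124, 5.9/1.8) = 3.278 servings → $4.10.
hummus only: max(233/26, 5.9/1.1) = 8.962 servings → $5.38.
whole-barley bread + kidney beans with both tight: 3.305 servings and 0.1341 servings → $0.72.
whole-barley bread + tofu: the both-tight solution has a negative serving — not a feasible corner.
whole-barley bread + hummus with both tight: 3.246 servings and 0.347 servings → $0.86.
kidney beans + tofu with both tight: 1.611 servings and 1.398 servings → $2.47.
kidney beans + hummus with both targets exact would need a negative amount; discard.
tofu + hummus with both tight: 1.148 servings and 3.484 servings → $3.53.
The minimum over all feasible corners is $0.69.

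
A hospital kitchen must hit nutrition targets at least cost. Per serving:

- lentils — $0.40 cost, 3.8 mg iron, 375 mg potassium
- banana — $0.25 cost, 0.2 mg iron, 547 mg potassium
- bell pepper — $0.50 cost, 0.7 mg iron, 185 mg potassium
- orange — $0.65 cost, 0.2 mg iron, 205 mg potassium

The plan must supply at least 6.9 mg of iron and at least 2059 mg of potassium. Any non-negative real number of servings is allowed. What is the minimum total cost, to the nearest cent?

$1.32

An LP optimum is at a vertex; with two nutrient constraints at most two foods are used. Check each candidate.
lentils only: max(6.9/3.8, 2059/375) = 5.491 servings → $2.20.
banana only: max(6.9/0.2, 2059/547) = 34.5 servings → $8.62.
bell pepper only: max(6.9/0.7, 2059/185) = 11.13 servings → $5.56.
orange only: max(6.9/0.2, 2059/205) = 34.5 servings → $22.43.
lentils + banana with both tight: 1.678 servings and 2.614 servings → $1.32.
lentils + bell pepper: intersection lies outside the first quadrant.
lentils + orange with both tight: 1.424 servings and 7.438 servings → $5.40.
banana + bell pepper with both tight: 0.4764 servings and 9.721 servings → $4.98.
banana + orange with both targets exact would need a negative amount; discard.
bell pepper + orange with both tight: 9.415 servings and 1.547 servings → $5.71.
Cheapest feasible corner: $1.32.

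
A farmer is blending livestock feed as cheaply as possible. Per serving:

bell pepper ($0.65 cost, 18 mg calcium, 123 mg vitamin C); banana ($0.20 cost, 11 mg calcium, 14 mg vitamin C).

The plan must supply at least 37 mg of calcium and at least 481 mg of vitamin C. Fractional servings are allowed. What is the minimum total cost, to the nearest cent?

bell pepper only: max(37/18, 481/123) = 3.911 servings → $2.54.
banana only: max(37/11, 481/14) = 34.36 servings → $6.87.
bell pepper + banana with both targets exact would need a negative amount; discard.
So the least-cost plan costs $2.54.

$2.54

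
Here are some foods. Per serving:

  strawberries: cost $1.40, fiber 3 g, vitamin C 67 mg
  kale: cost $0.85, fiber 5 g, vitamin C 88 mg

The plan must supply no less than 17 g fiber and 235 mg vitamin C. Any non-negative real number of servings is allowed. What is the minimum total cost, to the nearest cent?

Two binding constraints pin down two serving amounts, so the optimal mix uses at most two foods. The candidates are each food alone (scaled to the tighter of fiber/vitamin C) and each pair with both constraints tight.
strawberries only: max(17/3, 235/67) = 5.667 servings → $7.93.
kale only: max(17/5, 235/88) = 3.4 servings → $2.89.
strawberries + kale: the both-tight solution has a negative serving — not a feasible corner.
So the least-cost plan costs $2.89.

$2.89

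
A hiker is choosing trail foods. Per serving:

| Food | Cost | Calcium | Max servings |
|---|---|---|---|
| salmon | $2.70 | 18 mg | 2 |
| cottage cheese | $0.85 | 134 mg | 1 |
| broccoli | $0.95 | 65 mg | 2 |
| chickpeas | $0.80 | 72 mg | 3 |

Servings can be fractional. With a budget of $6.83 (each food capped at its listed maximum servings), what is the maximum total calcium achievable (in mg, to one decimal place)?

Calcium per dollar: cottage cheese 157.6, chickpeas 90, broccoli 68.42, salmon 6.667.
Take 1 serving of cottage cheese: spends $0.85, +134.0 mg calcium (running total 134.0 mg).
Take 3 servings of chickpeas: spends $2.40, +216.0 mg calcium (running total 350.0 mg).
Take 2 servings of broccoli: spends $1.90, +130.0 mg calcium (running total 480.0 mg).
Take 0.6222 servings of salmon: spends $1.68, +11.2 mg calcium (running total 491.2 mg).
Filling greedily by calcium-per-dollar is optimal for one linear limit, giving 491.2 mg.

491.2 mg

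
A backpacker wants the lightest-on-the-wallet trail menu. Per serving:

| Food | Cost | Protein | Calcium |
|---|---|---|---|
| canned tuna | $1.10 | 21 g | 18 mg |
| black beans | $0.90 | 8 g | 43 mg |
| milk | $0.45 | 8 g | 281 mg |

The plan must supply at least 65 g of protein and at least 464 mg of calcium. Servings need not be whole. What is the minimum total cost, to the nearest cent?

Check every corner: each single food scaled to meet both minima, and each pair solved so both constraints bind.
canned tuna only: max(65/21, 464/18) = 25.78 servings → $28.36.
black beans only: max(65/8, 464/43) = 10.79 servings → $9.71.
milk only: max(65/8, 464/281) = 8.125 servings → $3.66.
canned tuna + black beans: the both-tight solution has a negative serving — not a feasible corner.
canned tuna + milk with both tight: 2.528 servings and 1.489 servings → $3.45.
black beans + milk with both tight: 7.643 servings and 0.4816 servings → $7.10.
So the least-cost plan costs $3.45.

$3.45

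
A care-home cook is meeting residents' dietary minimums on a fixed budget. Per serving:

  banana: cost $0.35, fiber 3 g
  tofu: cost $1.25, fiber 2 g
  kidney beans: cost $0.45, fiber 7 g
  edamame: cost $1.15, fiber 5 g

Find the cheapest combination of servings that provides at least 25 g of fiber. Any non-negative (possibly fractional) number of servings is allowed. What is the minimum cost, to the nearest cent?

Cost per g of fiber: kidney beans $0.0643, banana $0.1167, edamame $0.2300, tofu $0.6250.
With no serving limits, use only kidney beans: 25 g / 7 g = 3.571 servings × $0.45 = $1.61.

$1.61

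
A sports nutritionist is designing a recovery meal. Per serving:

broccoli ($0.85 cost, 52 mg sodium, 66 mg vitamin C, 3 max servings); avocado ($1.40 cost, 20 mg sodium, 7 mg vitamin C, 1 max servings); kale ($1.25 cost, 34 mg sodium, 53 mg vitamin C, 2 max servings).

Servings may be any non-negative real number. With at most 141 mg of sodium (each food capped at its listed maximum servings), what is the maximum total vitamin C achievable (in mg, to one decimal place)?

198.7 mg

Vitamin C per mg sodium: kale 1.559, broccoli 1.269, avocado 0.35.
Take 2 servings of kale: uses 68 mg sodium, +106.0 mg vitamin C (running total 106.0 mg).
Take 1.404 servings of broccoli: uses 73 mg sodium, +92.7 mg vitamin C (running total 198.7 mg).
Filling greedily by vitamin C-per-mg sodium is optimal for one linear limit, giving 198.7 mg.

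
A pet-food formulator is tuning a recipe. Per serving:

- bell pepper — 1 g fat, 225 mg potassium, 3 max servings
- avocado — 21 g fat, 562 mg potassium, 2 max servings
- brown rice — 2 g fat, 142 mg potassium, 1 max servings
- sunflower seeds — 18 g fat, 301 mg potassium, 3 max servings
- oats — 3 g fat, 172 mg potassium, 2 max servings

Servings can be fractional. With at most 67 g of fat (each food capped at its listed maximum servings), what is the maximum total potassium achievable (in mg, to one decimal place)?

Potassium per g fat: bell pepper 225, brown rice 71, oats 57.33, avocado 26.76, sunflower seeds 16.72.
Take 3 servings of bell pepper: uses 3 g fat, +675.0 mg potassium (running total 675.0 mg).
Take 1 serving of brown rice: uses 2 g fat, +142.0 mg potassium (running total 817.0 mg).
Take 2 servings of oats: uses 6 g fat, +344.0 mg potassium (running total 1161.0 mg).
Take 2 servings of avocado: uses 42 g fat, +1124.0 mg potassium (running total 2285.0 mg).
Take 0.7778 servings of sunflower seeds: uses 14 g fat, +234.1 mg potassium (running total 2519.1 mg).
Greedy by best ratio exhausts the fat allowance optimally: 2519.1 mg.

2519.1 mg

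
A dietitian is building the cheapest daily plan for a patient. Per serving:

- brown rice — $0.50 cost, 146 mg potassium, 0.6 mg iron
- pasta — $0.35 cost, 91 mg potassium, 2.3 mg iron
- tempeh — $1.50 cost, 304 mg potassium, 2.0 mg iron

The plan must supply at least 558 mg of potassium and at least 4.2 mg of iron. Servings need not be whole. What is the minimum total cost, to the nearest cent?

Check every corner: each single food scaled to meet both minima, and each pair solved so both constraints bind.
brown rice only: max(558/146, 4.2/0.6) = 7 servings → $3.50.
pasta only: max(558/91, 4.2/2.3) = 6.132 servings → $2.15.
tempeh only: max(558/304, 4.2/2.0) = 2.1 servings → $3.15.
brown rice + pasta with both tight: 3.205 servings and 0.99 servings → $1.95.
brown rice + tempeh: intersection lies outside the first quadrant.
pasta + tempeh with both tight: 0.3109 servings and 1.742 servings → $2.72.
The minimum over all feasible corners is $1.95.

$1.95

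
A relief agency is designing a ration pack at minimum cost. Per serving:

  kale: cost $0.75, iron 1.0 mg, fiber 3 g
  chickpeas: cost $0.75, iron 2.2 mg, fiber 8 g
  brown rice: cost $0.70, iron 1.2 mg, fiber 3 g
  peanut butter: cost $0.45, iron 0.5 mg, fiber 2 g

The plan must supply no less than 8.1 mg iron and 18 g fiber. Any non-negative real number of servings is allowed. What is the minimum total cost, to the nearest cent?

For a min-cost LP with two ≥-constraints, a basic feasible solution has at most two positive variables.
kale only: max(8.1/1.0, 18/3) = 8.1 servings → $6.08.
chickpeas only: max(8.1/2.2, 18/8) = 3.682 servings → $2.76.
brown rice only: max(8.1/1.2, 18/3) = 6.75 servings → $4.72.
peanut butter only: max(8.1/0.5, 18/2) = 16.2 servings → $7.29.
kale + chickpeas: the both-tight solution has a negative serving — not a feasible corner.
kale + brown rice: intersection lies outside the first quadrant.
kale + peanut butter with both targets exact would need a negative amount; discard.
chickpeas + brown rice with both targets exact would need a negative amount; discard.
chickpeas + peanut butter with both targets exact would need a negative amount; discard.
brown rice + peanut butter: the both-tight solution has a negative serving — not a feasible corner.
The minimum over all feasible corners is $2.76.

$2.76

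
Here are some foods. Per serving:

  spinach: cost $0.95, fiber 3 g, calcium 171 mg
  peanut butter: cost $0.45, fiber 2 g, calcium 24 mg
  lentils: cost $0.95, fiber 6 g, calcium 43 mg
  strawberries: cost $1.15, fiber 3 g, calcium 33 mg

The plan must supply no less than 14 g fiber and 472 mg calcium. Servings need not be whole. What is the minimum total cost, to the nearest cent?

At the optimum either one food covers both requirements or two foods hit both targets exactly; no other combination can be cheaper.
spinach only: max(14/3, 472/171) = 4.667 servings → $4.43.
peanut butter only: max(14/2, 472/24) = 19.67 servings → $8.85.
lentils only: max(14/6, 472/43) = 10.98 servings → $10.43.
strawberries only: max(14/3, 472/33) = 14.3 servings → $16.45.
spinach + peanut butter with both tight: 2.252 servings and 3.622 servings → $3.77.
spinach + lentils with both tight: 2.486 servings and 1.09 servings → $3.40.
spinach + strawberries with both tight: 2.304 servings and 2.362 servings → $4.91.
peanut butter + lentils: the both-tight solution has a negative serving — not a feasible corner.
peanut butter + strawberries: intersection lies outside the first quadrant.
lentils + strawberries with both targets exact would need a negative amount; discard.
The minimum over all feasible corners is $3.40.

$3.40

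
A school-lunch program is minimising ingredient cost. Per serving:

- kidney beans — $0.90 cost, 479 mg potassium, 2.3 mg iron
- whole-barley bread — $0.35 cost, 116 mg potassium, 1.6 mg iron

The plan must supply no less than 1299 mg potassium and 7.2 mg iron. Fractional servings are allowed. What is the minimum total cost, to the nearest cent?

$2.56

kidney beans only: max(1299/479, 7.2/2.3) = 3.13 servings → $2.82.
whole-barley bread only: max(1299/116, 7.2/1.6) = 11.2 servings → $3.92.
kidney beans + whole-barley bread with both tight: 2.488 servings and 0.9229 servings → $2.56.
So the least-cost plan costs $2.56.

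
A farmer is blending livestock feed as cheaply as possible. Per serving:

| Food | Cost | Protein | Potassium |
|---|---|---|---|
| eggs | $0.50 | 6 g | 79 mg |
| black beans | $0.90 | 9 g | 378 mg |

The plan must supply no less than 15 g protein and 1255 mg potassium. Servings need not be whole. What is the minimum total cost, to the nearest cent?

$2.99

Two binding constraints pin down two serving amounts, so the optimal mix uses at most two foods. The candidates are each food alone (scaled to the tighter of protein/potassium) and each pair with both constraints tight.
eggs only: max(15/6, 1255/79) = 15.89 servings → $7.94.
black beans only: max(15/9, 1255/378) = 3.32 servings → $2.99.
eggs + black beans: intersection lies outside the first quadrant.
Cheapest feasible corner: $2.99.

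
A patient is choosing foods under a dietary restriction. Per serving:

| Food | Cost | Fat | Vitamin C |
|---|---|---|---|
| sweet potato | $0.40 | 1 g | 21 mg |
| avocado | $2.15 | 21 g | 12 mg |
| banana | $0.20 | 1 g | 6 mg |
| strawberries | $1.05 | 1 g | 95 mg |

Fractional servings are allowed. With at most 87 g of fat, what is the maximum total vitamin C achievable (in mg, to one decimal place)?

Vitamin C per g fat: strawberries 95, sweet potato 21, banana 6, avocado 0.5714.
With no serving limits, spend the whole fat allowance on strawberries: 87 g / 1 g × 95 mg = 8265.0 mg.

8265.0 mg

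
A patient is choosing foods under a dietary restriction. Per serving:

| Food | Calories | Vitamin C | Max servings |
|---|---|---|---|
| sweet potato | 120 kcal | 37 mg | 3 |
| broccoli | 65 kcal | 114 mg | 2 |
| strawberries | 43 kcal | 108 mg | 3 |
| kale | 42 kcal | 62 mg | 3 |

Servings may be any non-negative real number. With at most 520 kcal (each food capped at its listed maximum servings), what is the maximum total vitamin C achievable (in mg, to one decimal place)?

Vitamin C per kcal: strawberries 2.512, broccoli 1.754, kale 1.476, sweet potato 0.3083.
Take 3 servings of strawberries: uses 129 kcal, +324.0 mg vitamin C (running total 324.0 mg).
Take 2 servings of broccoli: uses 130 kcal, +228.0 mg vitamin C (running total 552.0 mg).
Take 3 servings of kale: uses 126 kcal, +186.0 mg vitamin C (running total 738.0 mg).
Take 1.125 servings of sweet potato: uses 135 kcal, +41.6 mg vitamin C (running total 779.6 mg).
Greedy by best ratio exhausts the calories allowance optimally: 779.6 mg.

779.6 mg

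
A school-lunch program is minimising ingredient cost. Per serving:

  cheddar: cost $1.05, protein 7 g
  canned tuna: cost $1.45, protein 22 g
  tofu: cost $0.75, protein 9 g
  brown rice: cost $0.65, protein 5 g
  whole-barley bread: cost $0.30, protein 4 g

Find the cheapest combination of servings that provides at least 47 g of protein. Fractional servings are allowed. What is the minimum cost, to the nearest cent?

Cost per g of protein: canned tuna $0.0659, whole-barley bread $0.0750, tofu $0.0833, brown rice $0.1300, cheddar $0.1500.
With no serving limits, use only canned tuna: 47 g / 22 g = 2.136 servings × $1.45 = $3.10.

$3.10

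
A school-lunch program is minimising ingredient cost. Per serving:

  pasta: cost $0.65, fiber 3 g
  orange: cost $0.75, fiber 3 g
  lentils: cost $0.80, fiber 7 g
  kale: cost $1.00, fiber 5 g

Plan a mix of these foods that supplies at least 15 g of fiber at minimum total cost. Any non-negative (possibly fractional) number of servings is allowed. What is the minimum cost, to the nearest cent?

Cost per g of fiber: lentils $0.1143, kale $0.2000, pasta $0.2167, orange $0.2500.
With no serving limits, use only lentils: 15 g / 7 g = 2.143 servings × $0.80 = $1.71.

$1.71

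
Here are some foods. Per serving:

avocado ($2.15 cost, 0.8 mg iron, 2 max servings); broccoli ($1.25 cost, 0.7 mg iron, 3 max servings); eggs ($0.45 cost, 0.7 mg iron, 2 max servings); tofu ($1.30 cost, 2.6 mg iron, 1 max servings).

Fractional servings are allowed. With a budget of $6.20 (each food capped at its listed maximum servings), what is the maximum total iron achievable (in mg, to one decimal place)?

Iron per dollar: tofu 2, eggs 1.556, broccoli 0.56, avocado 0.3721.
Take 1 serving of tofu: spends $1.30, +2.6 mg iron (running total 2.6 mg).
Take 2 servings of eggs: spends $0.90, +1.4 mg iron (running total 4.0 mg).
Take 3 servings of broccoli: spends $3.75, +2.1 mg iron (running total 6.1 mg).
Take 0.1163 servings of avocado: spends $0.25, +0.1 mg iron (running total 6.2 mg).
Filling greedily by iron-per-dollar is optimal for one linear limit, giving 6.2 mg.

6.2 mg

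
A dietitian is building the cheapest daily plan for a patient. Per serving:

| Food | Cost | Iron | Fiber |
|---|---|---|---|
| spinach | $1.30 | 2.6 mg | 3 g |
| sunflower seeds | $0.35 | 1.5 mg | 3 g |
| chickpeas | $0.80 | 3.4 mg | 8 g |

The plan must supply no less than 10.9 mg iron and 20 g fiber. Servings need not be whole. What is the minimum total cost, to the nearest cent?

$2.54

Minimising a linear cost over {iron ≥ 10.9, fiber ≥ 20, servings ≥ 0} — the optimum is at a vertex, using one or two foods.
spinach only: max(10.9/2.6, 20/3) = 6.667 servings → $8.67.
sunflower seeds only: max(10.9/1.5, 20/3) = 7.267 servings → $2.54.
chickpeas only: max(10.9/3.4, 20/8) = 3.206 servings → $2.56.
spinach + sunflower seeds with both tight: 0.8182 servings and 5.848 servings → $3.11.
spinach + chickpeas with both tight: 1.811 servings and 1.821 servings → $3.81.
sunflower seeds + chickpeas: intersection lies outside the first quadrant.
So the least-cost plan costs $2.54.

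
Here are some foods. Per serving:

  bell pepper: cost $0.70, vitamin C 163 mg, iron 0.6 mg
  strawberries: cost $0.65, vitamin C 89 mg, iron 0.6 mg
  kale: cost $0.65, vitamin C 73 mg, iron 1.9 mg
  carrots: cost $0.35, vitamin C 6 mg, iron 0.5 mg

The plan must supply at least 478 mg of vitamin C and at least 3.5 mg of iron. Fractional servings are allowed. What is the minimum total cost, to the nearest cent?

Check every corner: each single food scaled to meet both minima, and each pair solved so both constraints bind.
bell pepper only: max(478/163, 3.5/0.6) = 5.833 servings → $4.08.
strawberries only: max(478/89, 3.5/0.6) = 5.833 servings → $3.79.
kale only: max(478/73, 3.5/1.9) = 6.548 servings → $4.26.
carrots only: max(478/6, 3.5/0.5) = 79.67 servings → $27.88.
bell pepper + strawberries with both targets exact would need a negative amount; discard.
bell pepper + kale with both tight: 2.455 servings and 1.067 servings → $2.41.
bell pepper + carrots with both tight: 2.798 servings and 3.642 servings → $3.23.
strawberries + kale with both tight: 5.209 servings and 0.1971 servings → $3.51.
strawberries + carrots with both tight: 5.33 servings and 0.6039 servings → $3.68.
kale + carrots with both targets exact would need a negative amount; discard.
So the least-cost plan costs $2.41.

$2.41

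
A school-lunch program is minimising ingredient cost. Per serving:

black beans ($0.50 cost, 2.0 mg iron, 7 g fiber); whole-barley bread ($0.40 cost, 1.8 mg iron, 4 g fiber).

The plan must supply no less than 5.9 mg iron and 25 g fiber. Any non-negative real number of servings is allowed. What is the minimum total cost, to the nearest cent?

black beans only: max(5.9/2.0, 25/7) = 3.571 servings → $1.79.
whole-barley bread only: max(5.9/1.8, 25/4) = 6.25 servings → $2.50.
black beans + whole-barley bread: intersection lies outside the first quadrant.
So the least-cost plan costs $1.79.

$1.79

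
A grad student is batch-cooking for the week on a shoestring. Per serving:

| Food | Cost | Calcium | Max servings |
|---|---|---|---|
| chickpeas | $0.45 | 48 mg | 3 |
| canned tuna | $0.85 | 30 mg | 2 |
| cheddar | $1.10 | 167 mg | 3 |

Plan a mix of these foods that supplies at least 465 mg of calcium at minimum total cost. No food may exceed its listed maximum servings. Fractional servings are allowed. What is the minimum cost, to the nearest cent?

$3.06

Cost per mg of calcium: cheddar $0.0066, chickpeas $0.0094, canned tuna $0.0283.
Take 2.784 servings of cheddar: +465.0 mg calcium for $3.06 (total $3.06, still need 0.0 mg).
Filling from the cheapest source first is optimal under one linear minimum: $3.06.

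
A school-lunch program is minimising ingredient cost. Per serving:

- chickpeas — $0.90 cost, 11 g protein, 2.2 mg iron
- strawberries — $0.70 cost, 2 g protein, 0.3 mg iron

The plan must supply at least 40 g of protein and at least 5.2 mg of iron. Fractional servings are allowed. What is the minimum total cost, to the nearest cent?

chickpeas only: max(40/11, 5.2/2.2) = 3.636 servings → $3.27.
strawberries only: max(40/2, 5.2/0.3) = 20 servings → $14.00.
chickpeas + strawberries: the both-tight solution has a negative serving — not a feasible corner.
The minimum over all feasible corners is $3.27.

$3.27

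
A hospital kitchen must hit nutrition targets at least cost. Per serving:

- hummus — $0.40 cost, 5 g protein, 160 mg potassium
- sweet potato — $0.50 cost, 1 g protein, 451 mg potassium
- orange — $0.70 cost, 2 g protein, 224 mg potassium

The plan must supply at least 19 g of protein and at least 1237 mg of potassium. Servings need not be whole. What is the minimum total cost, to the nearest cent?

$2.15

A basic optimal solution has at most two foods positive. Try each food alone and each pair with both targets met exactly.
hummus only: max(19/5, 1237/160) = 7.731 servings → $3.09.
sweet potato only: max(19/1, 1237/451) = 19 servings → $9.50.
orange only: max(19/2, 1237/224) = 9.5 servings → $6.65.
hummus + sweet potato with both tight: 3.5 servings and 1.501 servings → $2.15.
hummus + orange with both tight: 2.228 servings and 3.931 servings → $3.64.
sweet potato + orange: intersection lies outside the first quadrant.
Cheapest feasible corner: $2.15.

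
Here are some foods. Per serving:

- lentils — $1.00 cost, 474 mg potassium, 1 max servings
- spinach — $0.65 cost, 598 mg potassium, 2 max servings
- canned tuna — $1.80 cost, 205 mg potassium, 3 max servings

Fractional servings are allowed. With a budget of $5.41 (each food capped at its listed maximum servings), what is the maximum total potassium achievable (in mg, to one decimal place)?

2024.2 mg

Potassium per dollar: spinach 920, lentils 474, canned tuna 113.9.
Take 2 servings of spinach: spends $1.30, +1196.0 mg potassium (running total 1196.0 mg).
Take 1 serving of lentils: spends $1.00, +474.0 mg potassium (running total 1670.0 mg).
Take 1.728 servings of canned tuna: spends $3.11, +354.2 mg potassium (running total 2024.2 mg).
Greedy by best ratio exhausts the cost allowance optimally: 2024.2 mg.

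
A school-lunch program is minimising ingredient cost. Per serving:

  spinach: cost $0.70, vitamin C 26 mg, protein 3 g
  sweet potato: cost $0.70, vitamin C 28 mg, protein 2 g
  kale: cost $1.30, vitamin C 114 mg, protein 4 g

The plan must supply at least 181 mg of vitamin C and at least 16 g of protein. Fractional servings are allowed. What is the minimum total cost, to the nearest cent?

$3.93

With two linear requirements the optimum uses one or two foods; enumerate the corners.
spinach only: max(181/26, 16/3) = 6.962 servings → $4.87.
sweet potato only: max(181/28, 16/2) = 8 servings → $5.60.
kale only: max(181/114, 16/4) = 4 servings → $5.20.
spinach + sweet potato with both tight: 2.688 servings and 3.969 servings → $4.66.
spinach + kale with both tight: 4.622 servings and 0.5336 servings → $3.93.
sweet potato + kale: intersection lies outside the first quadrant.
So the least-cost plan costs $3.93.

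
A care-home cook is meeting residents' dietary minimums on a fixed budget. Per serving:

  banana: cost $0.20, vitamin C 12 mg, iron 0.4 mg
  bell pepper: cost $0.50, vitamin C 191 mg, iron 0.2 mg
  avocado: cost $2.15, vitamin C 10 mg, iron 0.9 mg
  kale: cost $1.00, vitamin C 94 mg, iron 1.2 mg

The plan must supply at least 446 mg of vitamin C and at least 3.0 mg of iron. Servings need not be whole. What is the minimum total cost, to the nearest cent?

$2.27

For a min-cost LP with two ≥-constraints, a basic feasible solution has at most two positive variables.
banana only: max(446/12, 3.0/0.4) = 37.17 servings → $7.43.
bell pepper only: max(446/191, 3.0/0.2) = 15 servings → $7.50.
avocado only: max(446/10, 3.0/0.9) = 44.6 servings → $95.89.
kale only: max(446/94, 3.0/1.2) = 4.745 servings → $4.74.
banana + bell pepper with both tight: 6.538 servings and 1.924 servings → $2.27.
banana + avocado with both targets exact would need a negative amount; discard.
banana + kale: intersection lies outside the first quadrant.
bell pepper + avocado with both tight: 2.186 servings and 2.848 servings → $7.22.
bell pepper + kale with both tight: 1.203 servings and 2.299 servings → $2.90.
avocado + kale: the both-tight solution has a negative serving — not a feasible corner.
Cheapest feasible corner: $2.27.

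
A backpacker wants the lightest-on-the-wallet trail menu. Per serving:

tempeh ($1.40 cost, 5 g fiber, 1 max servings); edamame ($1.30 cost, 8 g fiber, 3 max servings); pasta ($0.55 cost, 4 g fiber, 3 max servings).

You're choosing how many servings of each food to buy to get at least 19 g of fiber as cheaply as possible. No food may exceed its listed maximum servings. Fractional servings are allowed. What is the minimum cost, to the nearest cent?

Cost per g of fiber: pasta $0.1375, edamame $0.1625, tempeh $0.2800.
Take 3 servings of pasta: +12.0 g fiber for $1.65 (total $1.65, still need 7.0 g).
Take 0.875 servings of edamame: +7.0 g fiber for $1.14 (total $2.79, still need 0.0 g).
Filling from the cheapest source first is optimal under one linear minimum: $2.79.

$2.79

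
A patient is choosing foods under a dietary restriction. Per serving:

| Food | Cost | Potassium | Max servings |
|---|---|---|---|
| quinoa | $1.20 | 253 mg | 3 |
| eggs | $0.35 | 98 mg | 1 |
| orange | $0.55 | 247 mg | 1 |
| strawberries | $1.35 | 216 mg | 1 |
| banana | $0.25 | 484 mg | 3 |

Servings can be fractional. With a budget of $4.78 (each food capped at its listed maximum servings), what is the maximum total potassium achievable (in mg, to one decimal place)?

Potassium per dollar: banana 1936, orange 449.1, eggs 280, quinoa 210.8, strawberries 160.
Take 3 servings of banana: spends $0.75, +1452.0 mg potassium (running total 1452.0 mg).
Take 1 serving of orange: spends $0.55, +247.0 mg potassium (running total 1699.0 mg).
Take 1 serving of eggs: spends $0.35, +98.0 mg potassium (running total 1797.0 mg).
Take 2.608 servings of quinoa: spends $3.13, +659.9 mg potassium (running total 2456.9 mg).
Greedy by best ratio exhausts the cost allowance optimally: 2456.9 mg.

2456.9 mg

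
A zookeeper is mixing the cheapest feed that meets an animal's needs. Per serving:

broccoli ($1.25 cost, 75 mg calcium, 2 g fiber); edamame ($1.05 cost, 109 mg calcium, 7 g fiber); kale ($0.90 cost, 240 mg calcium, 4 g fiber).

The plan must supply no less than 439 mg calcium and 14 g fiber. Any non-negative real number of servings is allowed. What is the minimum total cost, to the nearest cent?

$2.47

Compare the cost at each extreme point of the feasible region.
broccoli only: max(439/75, 14/2) = 7 servings → $8.75.
edamame only: max(439/109, 14/7) = 4.028 servings → $4.23.
kale only: max(439/240, 14/4) = 3.5 servings → $3.15.
broccoli + edamame with both tight: 5.039 servings and 0.5603 servings → $6.89.
broccoli + kale: the both-tight solution has a negative serving — not a feasible corner.
edamame + kale with both tight: 1.289 servings and 1.244 servings → $2.47.
So the least-cost plan costs $2.47.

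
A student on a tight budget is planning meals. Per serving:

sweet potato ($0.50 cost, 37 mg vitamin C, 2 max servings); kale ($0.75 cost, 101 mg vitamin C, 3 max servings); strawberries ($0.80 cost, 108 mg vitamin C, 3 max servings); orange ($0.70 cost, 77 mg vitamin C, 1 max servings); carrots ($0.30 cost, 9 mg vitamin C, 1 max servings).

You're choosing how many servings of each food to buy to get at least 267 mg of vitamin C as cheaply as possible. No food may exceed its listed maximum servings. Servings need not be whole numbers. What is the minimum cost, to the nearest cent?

Cost per mg of vitamin C: strawberries $0.0074, kale $0.0074, orange $0.0091, sweet potato $0.0135, carrots $0.0333.
Take 2.472 servings of strawberries: +267.0 mg vitamin C for $1.98 (total $1.98, still need 0.0 mg).
Filling from the cheapest source first is optimal under one linear minimum: $1.98.

$1.98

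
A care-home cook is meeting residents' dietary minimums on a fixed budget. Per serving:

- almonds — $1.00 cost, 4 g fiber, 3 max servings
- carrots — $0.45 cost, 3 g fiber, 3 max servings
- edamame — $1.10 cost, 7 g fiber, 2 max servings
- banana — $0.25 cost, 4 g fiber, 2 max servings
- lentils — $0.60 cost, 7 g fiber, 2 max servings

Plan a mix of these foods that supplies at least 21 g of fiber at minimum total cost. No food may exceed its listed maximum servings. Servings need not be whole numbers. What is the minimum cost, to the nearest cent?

Cost per g of fiber: banana $0.0625, lentils $0.0857, carrots $0.1500, edamame $0.1571, almonds $0.2500.
Take 2 servings of banana: +8.0 g fiber for $0.50 (total $0.50, still need 13.0 g).
Take 1.857 servings of lentils: +13.0 g fiber for $1.11 (total $1.61, still need 0.0 g).
Filling from the cheapest source first is optimal under one linear minimum: $1.61.

$1.61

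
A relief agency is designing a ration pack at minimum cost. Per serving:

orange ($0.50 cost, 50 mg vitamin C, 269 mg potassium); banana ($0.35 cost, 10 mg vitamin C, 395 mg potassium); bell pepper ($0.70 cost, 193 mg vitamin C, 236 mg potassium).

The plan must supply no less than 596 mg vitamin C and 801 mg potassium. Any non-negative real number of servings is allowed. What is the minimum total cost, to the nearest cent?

Check every corner: each single food scaled to meet both minima, and each pair solved so both constraints bind.
orange only: max(596/50, 801/269) = 11.92 servings → $5.96.
banana only: max(596/10, 801/395) = 59.6 servings → $20.86.
bell pepper only: max(596/193, 801/236) = 3.394 servings → $2.38.
orange + banana: the both-tight solution has a negative serving — not a feasible corner.
orange + bell pepper with both tight: 0.3474 servings and 2.998 servings → $2.27.
banana + bell pepper with both tight: 0.1887 servings and 3.078 servings → $2.22.
So the least-cost plan costs $2.22.

$2.22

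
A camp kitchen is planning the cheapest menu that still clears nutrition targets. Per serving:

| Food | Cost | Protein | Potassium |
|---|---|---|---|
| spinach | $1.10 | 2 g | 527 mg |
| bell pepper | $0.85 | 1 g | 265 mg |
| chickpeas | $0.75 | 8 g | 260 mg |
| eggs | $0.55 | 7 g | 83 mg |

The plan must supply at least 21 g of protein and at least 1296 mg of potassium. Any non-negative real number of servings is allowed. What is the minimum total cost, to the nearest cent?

For a min-cost LP with two ≥-constraints, a basic feasible solution has at most two positive variables.
spinach only: max(21/2, 1296/527) = 10.5 servings → $11.55.
bell pepper only: max(21/1, 1296/265) = 21 servings → $17.85.
chickpeas only: max(21/8, 1296/260) = 4.985 servings → $3.74.
eggs only: max(21/7, 1296/83) = 15.61 servings → $8.59.
spinach + bell pepper with both targets exact would need a negative amount; discard.
spinach + chickpeas with both tight: 1.328 servings and 2.293 servings → $3.18.
spinach + eggs with both tight: 2.08 servings and 2.406 servings → $3.61.
bell pepper + chickpeas with both tight: 2.639 servings and 2.295 servings → $3.96.
bell pepper + eggs with both tight: 4.136 servings and 2.409 servings → $4.84.
chickpeas + eggs with both targets exact would need a negative amount; discard.
The minimum over all feasible corners is $3.18.

$3.18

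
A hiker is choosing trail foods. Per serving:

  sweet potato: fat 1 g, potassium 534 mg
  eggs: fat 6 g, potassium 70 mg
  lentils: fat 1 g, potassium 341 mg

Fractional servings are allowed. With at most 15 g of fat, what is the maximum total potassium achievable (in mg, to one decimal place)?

8010.0 mg

Potassium per g fat: sweet potato 534, lentils 341, eggs 11.67.
With no serving limits, spend the whole fat allowance on sweet potato: 15 g / 1 g × 534 mg = 8010.0 mg.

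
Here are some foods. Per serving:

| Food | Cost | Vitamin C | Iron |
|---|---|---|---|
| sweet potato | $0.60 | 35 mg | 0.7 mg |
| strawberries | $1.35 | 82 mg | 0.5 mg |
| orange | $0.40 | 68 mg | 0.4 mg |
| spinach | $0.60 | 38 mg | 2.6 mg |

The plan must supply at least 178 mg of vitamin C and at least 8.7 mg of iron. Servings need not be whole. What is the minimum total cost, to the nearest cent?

Compare the cost at each extreme point of the feasible region.
sweet potato only: max(178/35, 8.7/0.7) = 12.43 servings → $7.46.
strawberries only: max(178/82, 8.7/0.5) = 17.4 servings → $23.49.
orange only: max(178/68, 8.7/0.4) = 21.75 servings → $8.70.
spinach only: max(178/38, 8.7/2.6) = 4.684 servings → $2.81.
sweet potato + strawberries: the both-tight solution has a negative serving — not a feasible corner.
sweet potato + orange: the both-tight solution has a negative serving — not a feasible corner.
sweet potato + spinach with both tight: 2.053 servings and 2.793 servings → $2.91.
strawberries + orange: the both-tight solution has a negative serving — not a feasible corner.
strawberries + spinach with both tight: 0.6807 servings and 3.215 servings → $2.85.
orange + spinach with both tight: 0.8181 servings and 3.22 servings → $2.26.
Cheapest feasible corner: $2.26.

$2.26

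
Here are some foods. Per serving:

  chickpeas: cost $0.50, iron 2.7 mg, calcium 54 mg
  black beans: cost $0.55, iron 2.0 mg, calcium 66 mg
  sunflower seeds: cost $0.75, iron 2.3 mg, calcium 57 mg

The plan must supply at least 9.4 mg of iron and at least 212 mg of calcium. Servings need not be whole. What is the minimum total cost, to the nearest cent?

$1.91

At the optimum either one food covers both requirements or two foods hit both targets exactly; no other combination can be cheaper.
chickpeas only: max(9.4/2.7, 212/54) = 3.926 servings → $1.96.
black beans only: max(9.4/2.0, 212/66) = 4.7 servings → $2.58.
sunflower seeds only: max(9.4/2.3, 212/57) = 4.087 servings → $3.07.
chickpeas + black beans with both tight: 2.798 servings and 0.9231 servings → $1.91.
chickpeas + sunflower seeds with both tight: 1.623 servings and 2.182 servings → $2.45.
black beans + sunflower seeds: the both-tight solution has a negative serving — not a feasible corner.
The minimum over all feasible corners is $1.91.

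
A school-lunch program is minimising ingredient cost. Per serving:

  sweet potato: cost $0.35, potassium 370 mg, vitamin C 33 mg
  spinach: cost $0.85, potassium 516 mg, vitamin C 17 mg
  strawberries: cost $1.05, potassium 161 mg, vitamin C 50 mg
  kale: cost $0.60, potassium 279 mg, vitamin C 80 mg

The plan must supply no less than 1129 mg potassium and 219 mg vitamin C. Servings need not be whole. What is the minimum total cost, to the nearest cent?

$1.79

For a min-cost LP with two ≥-constraints, a basic feasible solution has at most two positive variables.
sweet potato only: max(1129/370, 219/33) = 6.636 servings → $2.32.
spinach only: max(1129/516, 219/17) = 12.88 servings → $10.95.
strawberries only: max(1129/161, 219/50) = 7.012 servings → $7.36.
kale only: max(1129/279, 219/80) = 4.047 servings → $2.43.
sweet potato + spinach with both targets exact would need a negative amount; discard.
sweet potato + strawberries with both tight: 1.607 servings and 3.319 servings → $4.05.
sweet potato + kale with both tight: 1.433 servings and 2.146 servings → $1.79.
spinach + strawberries with both tight: 0.9188 servings and 4.068 servings → $5.05.
spinach + kale with both tight: 0.7997 servings and 2.568 servings → $2.22.
strawberries + kale: the both-tight solution has a negative serving — not a feasible corner.
The minimum over all feasible corners is $1.79.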